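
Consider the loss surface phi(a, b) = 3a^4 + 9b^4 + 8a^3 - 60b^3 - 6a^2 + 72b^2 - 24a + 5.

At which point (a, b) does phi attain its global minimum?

(1, 4)

phi(a,b) separates as P(a) + Q(b) + 5, so its minimum is min P + min Q + 5.
P'(a) = 12(a - 1)(a + 1)(a + 2) vanishes at a ∈ {-2, -1, 1}; Q'(b) = 36b(b - 4)(b - 1) vanishes at b ∈ {0, 1, 4}.
Local minima of P (where P''>0): P(-2)=8, P(1)=-19. Local minima of Q: Q(0)=0, Q(4)=-384.
So the global minimum of phi is P(1) + Q(4) + 5 = -19 − 384 + 5 = -398, attained at (1, 4).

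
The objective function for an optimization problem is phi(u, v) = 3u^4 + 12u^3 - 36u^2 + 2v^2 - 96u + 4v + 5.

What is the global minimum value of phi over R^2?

-189

phi(u,v) separates as P(u) + Q(v) + 5, so its minimum is min P + min Q + 5.
P'(u) = 12(u - 2)(u + 1)(u + 4) vanishes at u ∈ {-4, -1, 2}; Q'(v) = 4v + 4 vanishes at v ∈ {-1}.
Local minima of P (where P''>0): P(-4)=-192, P(2)=-192. Local minima of Q: Q(-1)=-2.
So the global minimum of phi is P(-4) + Q(-1) + 5 = -192 − 2 + 5 = -189, attained at (-4, -1).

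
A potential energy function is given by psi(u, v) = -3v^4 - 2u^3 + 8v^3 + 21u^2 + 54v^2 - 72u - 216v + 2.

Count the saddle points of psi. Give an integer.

psi separates as a function of u plus a function of v, so ∇psi=0 decouples.
∂psi/∂u = -6(u - 4)(u - 3) = 0 at u ∈ {3, 4}; ∂psi/∂v = -12(v - 3)(v - 2)(v + 3) = 0 at v ∈ {-3, 2, 3}.
The Hessian is diagonal: diag(psi_uu, psi_vv). Second derivatives: psi_uu(3)=6, psi_uu(4)=-6; psi_vv(-3)=-360, psi_vv(2)=60, psi_vv(3)=-72.
Saddle points occur where the two diagonal entries have opposite signs: (3, -3), (3, 3), (4, 2). Count: 3.

3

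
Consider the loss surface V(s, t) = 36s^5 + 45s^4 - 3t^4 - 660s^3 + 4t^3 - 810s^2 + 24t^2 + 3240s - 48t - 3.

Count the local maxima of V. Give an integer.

4

V separates as a function of s plus a function of t, so ∇V=0 decouples.
∂V/∂s = 180(s - 3)(s - 1)(s + 2)(s + 3) = 0 at s ∈ {-3, -2, 1, 3}; ∂V/∂t = -12(t - 2)(t - 1)(t + 2) = 0 at t ∈ {-2, 1, 2}.
The Hessian is diagonal: diag(V_ss, V_tt). Second derivatives: V_ss(-3)=-4320, V_ss(-2)=2700, V_ss(1)=-4320, V_ss(3)=10800; V_tt(-2)=-144, V_tt(1)=36, V_tt(2)=-48.
Local maxima occur where both diagonal entries negative: (-3, -2), (-3, 2), (1, -2), (1, 2). Count: 4.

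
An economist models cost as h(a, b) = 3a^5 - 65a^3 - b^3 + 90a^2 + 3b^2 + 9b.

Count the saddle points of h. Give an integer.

h separates as a function of a plus a function of b, so ∇h=0 decouples.
∂h/∂a = 15a(a - 3)(a - 1)(a + 4) = 0 at a ∈ {-4, 0, 1, 3}; ∂h/∂b = -3(b - 3)(b + 1) = 0 at b ∈ {-1, 3}.
The Hessian is diagonal: diag(h_aa, h_bb). Second derivatives: h_aa(-4)=-2100, h_aa(0)=180, h_aa(1)=-150, h_aa(3)=630; h_bb(-1)=12, h_bb(3)=-12.
Saddle points occur where the two diagonal entries have opposite signs: (-4, -1), (0, 3), (1, -1), (3, 3). Count: 4.

4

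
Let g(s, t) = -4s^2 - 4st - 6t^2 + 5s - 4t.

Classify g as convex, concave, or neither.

concave

g is quadratic, so its Hessian is the constant matrix H = [[-8, -4], [-4, -12]].
det(H) = 80, tr(H) = -20.
det(H) > 0 and tr(H) < 0, so H is negative definite everywhere: concave.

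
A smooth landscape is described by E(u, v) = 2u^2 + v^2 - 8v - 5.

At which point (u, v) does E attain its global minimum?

(0, 4)

E(u,v) separates as P(u) + Q(v) − 5, so its minimum is min P + min Q − 5.
P'(u) = 4u vanishes at u ∈ {0}; Q'(v) = 2v - 8 vanishes at v ∈ {4}.
Local minima of P (where P''>0): P(0)=0. Local minima of Q: Q(4)=-16.
So the global minimum of E is P(0) + Q(4) − 5 = 0 − 16 − 5 = -21, attained at (0, 4).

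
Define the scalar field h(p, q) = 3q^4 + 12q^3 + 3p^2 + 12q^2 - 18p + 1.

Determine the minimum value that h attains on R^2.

h(p,q) separates as A(p) + B(q) + 1, so its minimum is min A + min B + 1.
A'(p) = 6p - 18 vanishes at p ∈ {3}; B'(q) = 12q(q + 1)(q + 2) vanishes at q ∈ {-2, -1, 0}.
Local minima of A (where A''>0): A(3)=-27. Local minima of B: B(-2)=0, B(0)=0.
So the global minimum of h is A(3) + B(-2) + 1 = -27 + 0 + 1 = -26, attained at (3, -2).

-26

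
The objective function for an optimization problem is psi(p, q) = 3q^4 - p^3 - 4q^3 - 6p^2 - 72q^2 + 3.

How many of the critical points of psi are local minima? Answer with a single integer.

2

psi separates as a function of p plus a function of q, so ∇psi=0 decouples.
∂psi/∂p = -3p(p + 4) = 0 at p ∈ {-4, 0}; ∂psi/∂q = 12q(q - 4)(q + 3) = 0 at q ∈ {-3, 0, 4}.
The Hessian is diagonal: diag(psi_pp, psi_qq). Second derivatives: psi_pp(-4)=12, psi_pp(0)=-12; psi_qq(-3)=252, psi_qq(0)=-144, psi_qq(4)=336.
Local minima occur where both diagonal entries positive: (-4, -3), (-4, 4). Count: 2.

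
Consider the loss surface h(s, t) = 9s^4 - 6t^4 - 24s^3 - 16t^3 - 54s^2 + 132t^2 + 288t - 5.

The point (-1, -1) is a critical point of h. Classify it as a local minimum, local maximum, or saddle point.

local minimum

The mixed partial ∂²h/∂s∂t is 0, so the Hessian at any point is diag(h_ss, h_tt) = diag(36(3s^2 - 4s - 3), 24(-3t^2 - 4t + 11)).
At (-1, -1): H = diag(144, 288).
Both eigenvalues are positive, so H is positive definite: a local minimum.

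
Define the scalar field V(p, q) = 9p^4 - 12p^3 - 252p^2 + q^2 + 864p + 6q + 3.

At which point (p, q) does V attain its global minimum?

V(p,q) separates as A(p) + B(q) + 3, so its minimum is min A + min B + 3.
A'(p) = 36(p - 3)(p - 2)(p + 4) vanishes at p ∈ {-4, 2, 3}; B'(q) = 2q + 6 vanishes at q ∈ {-3}.
Local minima of A (where A''>0): A(-4)=-4416, A(3)=729. Local minima of B: B(-3)=-9.
So the global minimum of V is A(-4) + B(-3) + 3 = -4416 − 9 + 3 = -4422, attained at (-4, -3).

(-4, -3)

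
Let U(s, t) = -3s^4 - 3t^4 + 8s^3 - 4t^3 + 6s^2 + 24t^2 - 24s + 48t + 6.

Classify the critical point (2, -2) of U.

local maximum

The mixed partial ∂²U/∂s∂t is 0, so the Hessian at any point is diag(U_ss, U_tt) = diag(12(-3s^2 + 4s + 1), 12(-3t^2 - 2t + 4)).
At (2, -2): H = diag(-36, -48).
Both eigenvalues are negative, so H is negative definite: a local maximum.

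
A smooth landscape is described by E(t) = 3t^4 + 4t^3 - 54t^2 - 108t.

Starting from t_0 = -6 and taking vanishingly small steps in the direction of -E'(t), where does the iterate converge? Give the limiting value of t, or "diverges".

-3

E'(t) = 12(t - 3)(t + 1)(t + 3), so E'(-6) = -1620.
Gradient descent moves in the -E' direction, i.e. t is increasing.
The nearest critical point in that direction is t = -3, where E'' = 144 > 0 (a local minimum). The iterate converges there.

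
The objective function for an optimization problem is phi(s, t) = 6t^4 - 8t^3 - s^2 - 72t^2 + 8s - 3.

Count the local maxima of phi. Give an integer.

1

phi separates as a function of s plus a function of t, so ∇phi=0 decouples.
∂phi/∂s = -2(s - 4) = 0 at s ∈ {4}; ∂phi/∂t = 24t(t - 3)(t + 2) = 0 at t ∈ {-2, 0, 3}.
The Hessian is diagonal: diag(phi_ss, phi_tt). Second derivatives: phi_ss(4)=-2; phi_tt(-2)=240, phi_tt(0)=-144, phi_tt(3)=360.
Local maxima occur where both diagonal entries negative: (4, 0). Count: 1.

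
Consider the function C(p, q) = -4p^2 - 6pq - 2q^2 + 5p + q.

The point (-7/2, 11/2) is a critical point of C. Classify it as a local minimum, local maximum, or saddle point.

saddle point

The Hessian of C is constant: H = [[-8, -6], [-6, -4]].
det(H) = (-8)·(-4) − (-6)² = -4.
Since det(H) < 0, H is indefinite and the critical point is a saddle point.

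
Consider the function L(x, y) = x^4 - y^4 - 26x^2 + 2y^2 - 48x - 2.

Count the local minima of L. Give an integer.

2

L separates as a function of x plus a function of y, so ∇L=0 decouples.
∂L/∂x = 4(x - 4)(x + 1)(x + 3) = 0 at x ∈ {-3, -1, 4}; ∂L/∂y = -4y(y - 1)(y + 1) = 0 at y ∈ {-1, 0, 1}.
The Hessian is diagonal: diag(L_xx, L_yy). Second derivatives: L_xx(-3)=56, L_xx(-1)=-40, L_xx(4)=140; L_yy(-1)=-8, L_yy(0)=4, L_yy(1)=-8.
Local minima occur where both diagonal entries positive: (-3, 0), (4, 0). Count: 2.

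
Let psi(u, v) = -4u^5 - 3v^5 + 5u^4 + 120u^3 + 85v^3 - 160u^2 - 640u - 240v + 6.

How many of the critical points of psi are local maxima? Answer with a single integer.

psi separates as a function of u plus a function of v, so ∇psi=0 decouples.
∂psi/∂u = -20(u - 4)(u - 2)(u + 1)(u + 4) = 0 at u ∈ {-4, -1, 2, 4}; ∂psi/∂v = -15(v - 4)(v - 1)(v + 1)(v + 4) = 0 at v ∈ {-4, -1, 1, 4}.
The Hessian is diagonal: diag(psi_uu, psi_vv). Second derivatives: psi_uu(-4)=2880, psi_uu(-1)=-900, psi_uu(2)=720, psi_uu(4)=-1600; psi_vv(-4)=1800, psi_vv(-1)=-450, psi_vv(1)=450, psi_vv(4)=-1800.
Local maxima occur where both diagonal entries negative: (-1, -1), (-1, 4), (4, -1), (4, 4). Count: 4.

4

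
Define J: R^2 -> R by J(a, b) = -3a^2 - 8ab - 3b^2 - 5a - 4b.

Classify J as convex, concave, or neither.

J is quadratic, so its Hessian is the constant matrix H = [[-6, -8], [-8, -6]].
det(H) = -28, tr(H) = -12.
det(H) < 0, so H is indefinite: neither convex nor concave.

neither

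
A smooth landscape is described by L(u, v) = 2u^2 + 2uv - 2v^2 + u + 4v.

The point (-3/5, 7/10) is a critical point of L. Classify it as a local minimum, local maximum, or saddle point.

The Hessian of L is constant: H = [[4, 2], [2, -4]].
det(H) = 4·(-4) − 2² = -20.
Since det(H) < 0, H is indefinite and the critical point is a saddle point.

saddle point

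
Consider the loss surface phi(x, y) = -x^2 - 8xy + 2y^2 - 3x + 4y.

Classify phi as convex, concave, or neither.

phi is quadratic, so its Hessian is the constant matrix H = [[-2, -8], [-8, 4]].
det(H) = -72, tr(H) = 2.
det(H) < 0, so H is indefinite: neither convex nor concave.

neither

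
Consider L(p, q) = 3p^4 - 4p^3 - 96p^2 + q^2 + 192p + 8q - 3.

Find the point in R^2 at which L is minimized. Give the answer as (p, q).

L(p,q) separates as A(p) + B(q) − 3, so its minimum is min A + min B − 3.
A'(p) = 12(p - 4)(p - 1)(p + 4) vanishes at p ∈ {-4, 1, 4}; B'(q) = 2q + 8 vanishes at q ∈ {-4}.
Local minima of A (where A''>0): A(-4)=-1280, A(4)=-256. Local minima of B: B(-4)=-16.
So the global minimum of L is A(-4) + B(-4) − 3 = -1280 − 16 − 3 = -1299, attained at (-4, -4).

(-4, -4)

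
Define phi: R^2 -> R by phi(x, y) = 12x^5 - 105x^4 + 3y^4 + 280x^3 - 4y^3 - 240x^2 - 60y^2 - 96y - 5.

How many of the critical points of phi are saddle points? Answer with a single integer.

6

phi separates as a function of x plus a function of y, so ∇phi=0 decouples.
∂phi/∂x = 60x(x - 4)(x - 2)(x - 1) = 0 at x ∈ {0, 1, 2, 4}; ∂phi/∂y = 12(y - 4)(y + 1)(y + 2) = 0 at y ∈ {-2, -1, 4}.
The Hessian is diagonal: diag(phi_xx, phi_yy). Second derivatives: phi_xx(0)=-480, phi_xx(1)=180, phi_xx(2)=-240, phi_xx(4)=1440; phi_yy(-2)=72, phi_yy(-1)=-60, phi_yy(4)=360.
Saddle points occur where the two diagonal entries have opposite signs: (0, -2), (0, 4), (1, -1), (2, -2), (2, 4), (4, -1). Count: 6.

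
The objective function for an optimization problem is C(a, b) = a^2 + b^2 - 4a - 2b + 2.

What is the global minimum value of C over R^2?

-3

C(a,b) separates as P(a) + Q(b) + 2, so its minimum is min P + min Q + 2.
P'(a) = 2a - 4 vanishes at a ∈ {2}; Q'(b) = 2b - 2 vanishes at b ∈ {1}.
Local minima of P (where P''>0): P(2)=-4. Local minima of Q: Q(1)=-1.
So the global minimum of C is P(2) + Q(1) + 2 = -4 − 1 + 2 = -3, attained at (2, 1).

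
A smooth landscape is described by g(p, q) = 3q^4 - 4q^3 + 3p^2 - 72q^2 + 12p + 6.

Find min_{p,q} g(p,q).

-646

g(p,q) separates as A(p) + B(q) + 6, so its minimum is min A + min B + 6.
A'(p) = 6p + 12 vanishes at p ∈ {-2}; B'(q) = 12q(q - 4)(q + 3) vanishes at q ∈ {-3, 0, 4}.
Local minima of A (where A''>0): A(-2)=-12. Local minima of B: B(-3)=-297, B(4)=-640.
So the global minimum of g is A(-2) + B(4) + 6 = -12 − 640 + 6 = -646, attained at (-2, 4).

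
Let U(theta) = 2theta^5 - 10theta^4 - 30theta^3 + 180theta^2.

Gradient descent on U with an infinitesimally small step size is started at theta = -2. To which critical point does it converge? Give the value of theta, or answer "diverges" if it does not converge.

U'(theta) = 10theta(theta - 4)(theta - 3)(theta + 3), so U'(-2) = -600.
Gradient descent moves in the -U' direction, i.e. theta is increasing.
The nearest critical point in that direction is theta = 0, where U'' = 360 > 0 (a local minimum). The iterate converges there.

0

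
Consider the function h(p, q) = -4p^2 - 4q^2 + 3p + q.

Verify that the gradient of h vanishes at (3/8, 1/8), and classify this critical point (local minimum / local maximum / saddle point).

∇h = (-8p + 3, -8q + 1); substituting (3/8, 1/8) gives ∇h = (0, 0), so (3/8, 1/8) is indeed a critical point.
The Hessian of h is constant: H = [[-8, 0], [0, -8]].
det(H) = (-8)·(-8) − 0² = 64.
det(H) > 0 and tr(H) = -16 < 0, so H is negative definite and the point is a local maximum.

local maximum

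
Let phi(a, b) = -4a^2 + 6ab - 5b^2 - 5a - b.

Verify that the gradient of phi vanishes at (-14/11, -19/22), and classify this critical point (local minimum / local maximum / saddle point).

local maximum

∇phi = (-8a + 6b - 5, 6a - 10b - 1); substituting (-14/11, -19/22) gives ∇phi = (0, 0), so (-14/11, -19/22) is indeed a critical point.
The Hessian of phi is constant: H = [[-8, 6], [6, -10]].
det(H) = (-8)·(-10) − 6² = 44.
det(H) > 0 and tr(H) = -18 < 0, so H is negative definite and the point is a local maximum.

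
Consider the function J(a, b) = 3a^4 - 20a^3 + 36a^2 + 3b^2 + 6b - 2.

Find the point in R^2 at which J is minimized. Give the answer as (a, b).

(0, -1)

J(a,b) separates as P(a) + Q(b) − 2, so its minimum is min P + min Q − 2.
P'(a) = 12a(a - 3)(a - 2) vanishes at a ∈ {0, 2, 3}; Q'(b) = 6b + 6 vanishes at b ∈ {-1}.
Local minima of P (where P''>0): P(0)=0, P(3)=27. Local minima of Q: Q(-1)=-3.
So the global minimum of J is P(0) + Q(-1) − 2 = 0 − 3 − 2 = -5, attained at (0, -1).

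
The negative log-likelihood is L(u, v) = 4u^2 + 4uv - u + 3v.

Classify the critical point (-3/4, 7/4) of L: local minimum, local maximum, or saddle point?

saddle point

The Hessian of L is constant: H = [[8, 4], [4, 0]].
det(H) = 8·0 − 4² = -16.
Since det(H) < 0, H is indefinite and the critical point is a saddle point.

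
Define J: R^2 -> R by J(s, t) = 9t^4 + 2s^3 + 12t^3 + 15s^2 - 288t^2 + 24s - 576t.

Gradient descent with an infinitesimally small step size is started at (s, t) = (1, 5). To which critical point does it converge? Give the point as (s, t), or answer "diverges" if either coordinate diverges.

J is separable, so gradient descent decouples: s follows -∂J/∂s, t follows -∂J/∂t.
∂J/∂s = 6(s + 1)(s + 4); at s=1 this is 60, so s decreases.
∂J/∂t = 36(t - 4)(t + 1)(t + 4); at t=5 this is 1944, so t decreases.
s converges to its nearest critical value -1 (a local min of the s-part); t converges to 4. The iterate converges to (-1, 4).

(-1, 4)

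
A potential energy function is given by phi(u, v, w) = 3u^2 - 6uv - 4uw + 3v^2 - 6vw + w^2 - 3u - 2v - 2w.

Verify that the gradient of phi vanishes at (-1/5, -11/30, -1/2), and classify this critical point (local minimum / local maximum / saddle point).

∇phi = (6u - 6v - 4w - 3, -6u + 6v - 6w - 2, -4u - 6v + 2w - 2); substituting (-1/5, -11/30, -1/2) gives ∇phi = (0, 0, 0), so (-1/5, -11/30, -1/2) is indeed a critical point.
The Hessian is constant: H = [[6, -6, -4], [-6, 6, -6], [-4, -6, 2]].
Leading principal minors: Δ₁ = 6, Δ₂ = 0, Δ₃ = -600.
The minors fit neither the all-positive nor the alternating-sign pattern, so H is indefinite: a saddle point.

saddle point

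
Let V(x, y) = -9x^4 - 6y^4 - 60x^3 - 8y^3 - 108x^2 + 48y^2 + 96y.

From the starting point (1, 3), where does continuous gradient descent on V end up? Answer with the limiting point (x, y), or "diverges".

diverges

V is separable, so gradient descent decouples: x follows -∂V/∂x, y follows -∂V/∂y.
∂V/∂x = -36x(x + 2)(x + 3); at x=1 this is -432, so x increases.
∂V/∂y = -24(y - 2)(y + 1)(y + 2); at y=3 this is -480, so y increases.
The x-coordinate has no critical point in that direction and runs off to infinity.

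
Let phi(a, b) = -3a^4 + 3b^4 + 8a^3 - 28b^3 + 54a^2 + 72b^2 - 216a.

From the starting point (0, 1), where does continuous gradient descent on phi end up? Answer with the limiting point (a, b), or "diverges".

(2, 0)

phi is separable, so gradient descent decouples: a follows -∂phi/∂a, b follows -∂phi/∂b.
∂phi/∂a = -12(a - 3)(a - 2)(a + 3); at a=0 this is -216, so a increases.
∂phi/∂b = 12b(b - 4)(b - 3); at b=1 this is 72, so b decreases.
a converges to its nearest critical value 2 (a local min of the a-part); b converges to 0. The iterate converges to (2, 0).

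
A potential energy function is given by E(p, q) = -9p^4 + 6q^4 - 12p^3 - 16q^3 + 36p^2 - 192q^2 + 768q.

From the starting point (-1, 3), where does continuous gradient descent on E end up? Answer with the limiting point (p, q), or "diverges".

(0, 4)

E is separable, so gradient descent decouples: p follows -∂E/∂p, q follows -∂E/∂q.
∂E/∂p = -36p(p - 1)(p + 2); at p=-1 this is -72, so p increases.
∂E/∂q = 24(q - 4)(q - 2)(q + 4); at q=3 this is -168, so q increases.
p converges to its nearest critical value 0 (a local min of the p-part); q converges to 4. The iterate converges to (0, 4).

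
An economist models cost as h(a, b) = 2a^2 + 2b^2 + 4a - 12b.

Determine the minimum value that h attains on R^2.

-20

h(a,b) separates as P(a) + Q(b), so its minimum is min P + min Q.
P'(a) = 4a + 4 vanishes at a ∈ {-1}; Q'(b) = 4b - 12 vanishes at b ∈ {3}.
Local minima of P (where P''>0): P(-1)=-2. Local minima of Q: Q(3)=-18.
So the global minimum of h is P(-1) + Q(3) = -2 − 18 = -20, attained at (-1, 3).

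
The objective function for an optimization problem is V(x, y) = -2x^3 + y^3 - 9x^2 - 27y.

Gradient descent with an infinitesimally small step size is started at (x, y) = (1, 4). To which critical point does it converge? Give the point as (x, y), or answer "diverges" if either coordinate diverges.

V is separable, so gradient descent decouples: x follows -∂V/∂x, y follows -∂V/∂y.
∂V/∂x = -6x(x + 3); at x=1 this is -24, so x increases.
∂V/∂y = 3(y - 3)(y + 3); at y=4 this is 21, so y decreases.
The x-coordinate has no critical point in that direction and runs off to infinity.

diverges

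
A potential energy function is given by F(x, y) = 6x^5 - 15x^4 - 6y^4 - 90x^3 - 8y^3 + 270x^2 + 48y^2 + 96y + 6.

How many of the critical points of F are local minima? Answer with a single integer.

F separates as a function of x plus a function of y, so ∇F=0 decouples.
∂F/∂x = 30x(x - 3)(x - 2)(x + 3) = 0 at x ∈ {-3, 0, 2, 3}; ∂F/∂y = -24(y - 2)(y + 1)(y + 2) = 0 at y ∈ {-2, -1, 2}.
The Hessian is diagonal: diag(F_xx, F_yy). Second derivatives: F_xx(-3)=-2700, F_xx(0)=540, F_xx(2)=-300, F_xx(3)=540; F_yy(-2)=-96, F_yy(-1)=72, F_yy(2)=-288.
Local minima occur where both diagonal entries positive: (0, -1), (3, -1). Count: 2.

2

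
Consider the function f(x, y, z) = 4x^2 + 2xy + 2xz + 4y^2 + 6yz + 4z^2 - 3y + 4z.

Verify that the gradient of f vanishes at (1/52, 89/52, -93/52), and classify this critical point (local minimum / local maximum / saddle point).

local minimum

∇f = (8x + 2y + 2z, 2x + 8y + 6z - 3, 2x + 6y + 8z + 4); substituting (1/52, 89/52, -93/52) gives ∇f = (0, 0, 0), so (1/52, 89/52, -93/52) is indeed a critical point.
The Hessian is constant: H = [[8, 2, 2], [2, 8, 6], [2, 6, 8]].
Leading principal minors: Δ₁ = 8, Δ₂ = 60, Δ₃ = 208.
All leading minors are positive, so H is positive definite: a local minimum.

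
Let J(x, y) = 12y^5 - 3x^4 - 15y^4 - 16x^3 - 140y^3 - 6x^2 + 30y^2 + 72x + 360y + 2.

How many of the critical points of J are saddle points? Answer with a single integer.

J separates as a function of x plus a function of y, so ∇J=0 decouples.
∂J/∂x = -12(x - 1)(x + 2)(x + 3) = 0 at x ∈ {-3, -2, 1}; ∂J/∂y = 60(y - 3)(y - 1)(y + 1)(y + 2) = 0 at y ∈ {-2, -1, 1, 3}.
The Hessian is diagonal: diag(J_xx, J_yy). Second derivatives: J_xx(-3)=-48, J_xx(-2)=36, J_xx(1)=-144; J_yy(-2)=-900, J_yy(-1)=480, J_yy(1)=-720, J_yy(3)=2400.
Saddle points occur where the two diagonal entries have opposite signs: (-3, -1), (-3, 3), (-2, -2), (-2, 1), (1, -1), (1, 3). Count: 6.

6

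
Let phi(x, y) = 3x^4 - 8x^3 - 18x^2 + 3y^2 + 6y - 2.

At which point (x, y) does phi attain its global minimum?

(3, -1)

phi(x,y) separates as P(x) + Q(y) − 2, so its minimum is min P + min Q − 2.
P'(x) = 12x(x - 3)(x + 1) vanishes at x ∈ {-1, 0, 3}; Q'(y) = 6y + 6 vanishes at y ∈ {-1}.
Local minima of P (where P''>0): P(-1)=-7, P(3)=-135. Local minima of Q: Q(-1)=-3.
So the global minimum of phi is P(3) + Q(-1) − 2 = -135 − 3 − 2 = -140, attained at (3, -1).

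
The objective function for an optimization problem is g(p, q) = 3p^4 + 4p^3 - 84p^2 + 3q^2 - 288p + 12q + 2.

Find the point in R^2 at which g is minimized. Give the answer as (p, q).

g(p,q) separates as A(p) + B(q) + 2, so its minimum is min A + min B + 2.
A'(p) = 12(p - 4)(p + 2)(p + 3) vanishes at p ∈ {-3, -2, 4}; B'(q) = 6q + 12 vanishes at q ∈ {-2}.
Local minima of A (where A''>0): A(-3)=243, A(4)=-1472. Local minima of B: B(-2)=-12.
So the global minimum of g is A(4) + B(-2) + 2 = -1472 − 12 + 2 = -1482, attained at (4, -2).

(4, -2)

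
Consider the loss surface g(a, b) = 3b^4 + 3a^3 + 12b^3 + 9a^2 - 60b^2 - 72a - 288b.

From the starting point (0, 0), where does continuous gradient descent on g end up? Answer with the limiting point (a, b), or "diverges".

g is separable, so gradient descent decouples: a follows -∂g/∂a, b follows -∂g/∂b.
∂g/∂a = 9(a - 2)(a + 4); at a=0 this is -72, so a increases.
∂g/∂b = 12(b - 3)(b + 2)(b + 4); at b=0 this is -288, so b increases.
a converges to its nearest critical value 2 (a local min of the a-part); b converges to 3. The iterate converges to (2, 3).

(2, 3)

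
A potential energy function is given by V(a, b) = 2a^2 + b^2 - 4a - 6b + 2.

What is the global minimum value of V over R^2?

V(a,b) separates as P(a) + Q(b) + 2, so its minimum is min P + min Q + 2.
P'(a) = 4a - 4 vanishes at a ∈ {1}; Q'(b) = 2b - 6 vanishes at b ∈ {3}.
Local minima of P (where P''>0): P(1)=-2. Local minima of Q: Q(3)=-9.
So the global minimum of V is P(1) + Q(3) + 2 = -2 − 9 + 2 = -9, attained at (1, 3).

-9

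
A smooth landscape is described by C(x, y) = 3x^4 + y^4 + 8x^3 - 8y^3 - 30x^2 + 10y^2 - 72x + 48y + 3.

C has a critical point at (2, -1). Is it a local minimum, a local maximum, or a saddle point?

The mixed partial ∂²C/∂x∂y is 0, so the Hessian at any point is diag(C_xx, C_yy) = diag(12(3x^2 + 4x - 5), 4(3y^2 - 12y + 5)).
At (2, -1): H = diag(180, 80).
Both eigenvalues are positive, so H is positive definite: a local minimum.

local minimum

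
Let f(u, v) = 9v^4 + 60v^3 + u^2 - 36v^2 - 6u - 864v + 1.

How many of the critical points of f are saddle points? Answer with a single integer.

f separates as a function of u plus a function of v, so ∇f=0 decouples.
∂f/∂u = 2(u - 3) = 0 at u ∈ {3}; ∂f/∂v = 36(v - 2)(v + 3)(v + 4) = 0 at v ∈ {-4, -3, 2}.
The Hessian is diagonal: diag(f_uu, f_vv). Second derivatives: f_uu(3)=2; f_vv(-4)=216, f_vv(-3)=-180, f_vv(2)=1080.
Saddle points occur where the two diagonal entries have opposite signs: (3, -3). Count: 1.

1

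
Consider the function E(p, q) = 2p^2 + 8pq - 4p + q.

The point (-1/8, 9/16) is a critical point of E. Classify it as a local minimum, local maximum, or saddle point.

saddle point

The Hessian of E is constant: H = [[4, 8], [8, 0]].
det(H) = 4·0 − 8² = -64.
Since det(H) < 0, H is indefinite and the critical point is a saddle point.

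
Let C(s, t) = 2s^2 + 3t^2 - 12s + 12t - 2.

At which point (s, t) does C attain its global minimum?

(3, -2)

C(s,t) separates as P(s) + Q(t) − 2, so its minimum is min P + min Q − 2.
P'(s) = 4s - 12 vanishes at s ∈ {3}; Q'(t) = 6(t + 2) vanishes at t ∈ {-2}.
Local minima of P (where P''>0): P(3)=-18. Local minima of Q: Q(-2)=-12.
So the global minimum of C is P(3) + Q(-2) − 2 = -18 − 12 − 2 = -32, attained at (3, -2).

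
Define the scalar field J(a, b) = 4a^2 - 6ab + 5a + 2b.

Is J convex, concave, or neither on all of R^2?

J is quadratic, so its Hessian is the constant matrix H = [[8, -6], [-6, 0]].
det(H) = -36, tr(H) = 8.
det(H) < 0, so H is indefinite: neither convex nor concave.

neither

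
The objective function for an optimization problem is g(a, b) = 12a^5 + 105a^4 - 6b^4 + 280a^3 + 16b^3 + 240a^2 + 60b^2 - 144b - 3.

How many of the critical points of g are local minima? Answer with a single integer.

g separates as a function of a plus a function of b, so ∇g=0 decouples.
∂g/∂a = 60a(a + 1)(a + 2)(a + 4) = 0 at a ∈ {-4, -2, -1, 0}; ∂g/∂b = -24(b - 3)(b - 1)(b + 2) = 0 at b ∈ {-2, 1, 3}.
The Hessian is diagonal: diag(g_aa, g_bb). Second derivatives: g_aa(-4)=-1440, g_aa(-2)=240, g_aa(-1)=-180, g_aa(0)=480; g_bb(-2)=-360, g_bb(1)=144, g_bb(3)=-240.
Local minima occur where both diagonal entries positive: (-2, 1), (0, 1). Count: 2.

2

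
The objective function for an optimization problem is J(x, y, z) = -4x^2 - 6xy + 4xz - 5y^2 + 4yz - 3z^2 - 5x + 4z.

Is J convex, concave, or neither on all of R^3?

concave

J is quadratic, so its Hessian is the constant matrix H = [[-8, -6, 4], [-6, -10, 4], [4, 4, -6]].
Leading principal minors: -8, 44, -168.
Signs alternate −, +, − ⇒ H ≺ 0 ⇒ concave.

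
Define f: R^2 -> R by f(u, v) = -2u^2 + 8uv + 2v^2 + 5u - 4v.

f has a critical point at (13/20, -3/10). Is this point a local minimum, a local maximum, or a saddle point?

saddle point

The Hessian of f is constant: H = [[-4, 8], [8, 4]].
det(H) = (-4)·4 − 8² = -80.
Since det(H) < 0, H is indefinite and the critical point is a saddle point.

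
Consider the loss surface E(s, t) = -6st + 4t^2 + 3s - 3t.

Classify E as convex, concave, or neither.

neither

E is quadratic, so its Hessian is the constant matrix H = [[0, -6], [-6, 8]].
det(H) = -36, tr(H) = 8.
det(H) < 0, so H is indefinite: neither convex nor concave.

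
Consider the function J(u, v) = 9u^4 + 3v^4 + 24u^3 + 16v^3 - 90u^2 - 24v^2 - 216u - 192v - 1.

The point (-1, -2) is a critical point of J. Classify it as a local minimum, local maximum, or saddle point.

local maximum

The mixed partial ∂²J/∂u∂v is 0, so the Hessian at any point is diag(J_uu, J_vv) = diag(36(3u^2 + 4u - 5), 12(3v^2 + 8v - 4)).
At (-1, -2): H = diag(-216, -96).
Both eigenvalues are negative, so H is negative definite: a local maximum.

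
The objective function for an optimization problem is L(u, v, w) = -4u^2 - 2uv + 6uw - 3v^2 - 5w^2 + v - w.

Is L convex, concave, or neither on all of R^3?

concave

L is quadratic, so its Hessian is the constant matrix H = [[-8, -2, 6], [-2, -6, 0], [6, 0, -10]].
Leading principal minors: -8, 44, -224.
Signs alternate −, +, − ⇒ H ≺ 0 ⇒ concave.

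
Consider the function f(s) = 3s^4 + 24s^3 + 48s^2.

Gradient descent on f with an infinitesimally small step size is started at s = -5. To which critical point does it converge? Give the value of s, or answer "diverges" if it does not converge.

-4

f'(s) = 12s(s + 2)(s + 4), so f'(-5) = -180.
Gradient descent moves in the -f' direction, i.e. s is increasing.
The nearest critical point in that direction is s = -4, where f'' = 96 > 0 (a local minimum). The iterate converges there.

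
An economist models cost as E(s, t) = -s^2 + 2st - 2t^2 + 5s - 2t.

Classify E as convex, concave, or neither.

concave

E is quadratic, so its Hessian is the constant matrix H = [[-2, 2], [2, -4]].
det(H) = 4, tr(H) = -6.
det(H) > 0 and tr(H) < 0, so H is negative definite everywhere: concave.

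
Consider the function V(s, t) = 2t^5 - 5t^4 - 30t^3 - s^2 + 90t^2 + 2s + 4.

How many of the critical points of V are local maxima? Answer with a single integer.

V separates as a function of s plus a function of t, so ∇V=0 decouples.
∂V/∂s = -2(s - 1) = 0 at s ∈ {1}; ∂V/∂t = 10t(t - 3)(t - 2)(t + 3) = 0 at t ∈ {-3, 0, 2, 3}.
The Hessian is diagonal: diag(V_ss, V_tt). Second derivatives: V_ss(1)=-2; V_tt(-3)=-900, V_tt(0)=180, V_tt(2)=-100, V_tt(3)=180.
Local maxima occur where both diagonal entries negative: (1, -3), (1, 2). Count: 2.

2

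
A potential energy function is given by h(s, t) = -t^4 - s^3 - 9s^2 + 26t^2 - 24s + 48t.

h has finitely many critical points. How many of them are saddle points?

h separates as a function of s plus a function of t, so ∇h=0 decouples.
∂h/∂s = -3(s + 2)(s + 4) = 0 at s ∈ {-4, -2}; ∂h/∂t = -4(t - 4)(t + 1)(t + 3) = 0 at t ∈ {-3, -1, 4}.
The Hessian is diagonal: diag(h_ss, h_tt). Second derivatives: h_ss(-4)=6, h_ss(-2)=-6; h_tt(-3)=-56, h_tt(-1)=40, h_tt(4)=-140.
Saddle points occur where the two diagonal entries have opposite signs: (-4, -3), (-4, 4), (-2, -1). Count: 3.

3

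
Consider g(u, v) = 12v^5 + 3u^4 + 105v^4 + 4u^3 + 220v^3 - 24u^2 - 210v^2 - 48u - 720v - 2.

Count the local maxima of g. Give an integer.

2

g separates as a function of u plus a function of v, so ∇g=0 decouples.
∂g/∂u = 12(u - 2)(u + 1)(u + 2) = 0 at u ∈ {-2, -1, 2}; ∂g/∂v = 60(v - 1)(v + 1)(v + 3)(v + 4) = 0 at v ∈ {-4, -3, -1, 1}.
The Hessian is diagonal: diag(g_uu, g_vv). Second derivatives: g_uu(-2)=48, g_uu(-1)=-36, g_uu(2)=144; g_vv(-4)=-900, g_vv(-3)=480, g_vv(-1)=-720, g_vv(1)=2400.
Local maxima occur where both diagonal entries negative: (-1, -4), (-1, -1). Count: 2.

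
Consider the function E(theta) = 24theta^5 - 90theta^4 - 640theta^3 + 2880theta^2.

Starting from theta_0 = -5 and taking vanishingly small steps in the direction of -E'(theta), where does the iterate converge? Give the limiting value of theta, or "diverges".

diverges

E'(theta) = 120theta(theta - 4)(theta - 3)(theta + 4), so E'(-5) = 43200.
Gradient descent moves in the -E' direction, i.e. theta is decreasing.
There is no critical point below theta=-5, and E' keeps the same sign, so the iterate runs off to −∞.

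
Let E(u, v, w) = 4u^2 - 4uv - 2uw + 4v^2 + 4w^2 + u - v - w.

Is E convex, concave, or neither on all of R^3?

E is quadratic, so its Hessian is the constant matrix H = [[8, -4, -2], [-4, 8, 0], [-2, 0, 8]].
Leading principal minors: 8, 48, 352.
All positive ⇒ H ≻ 0 ⇒ convex.

convex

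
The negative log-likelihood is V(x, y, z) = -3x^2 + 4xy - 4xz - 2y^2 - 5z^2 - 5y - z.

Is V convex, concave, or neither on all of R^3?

concave

V is quadratic, so its Hessian is the constant matrix H = [[-6, 4, -4], [4, -4, 0], [-4, 0, -10]].
Leading principal minors: -6, 8, -16.
Signs alternate −, +, − ⇒ H ≺ 0 ⇒ concave.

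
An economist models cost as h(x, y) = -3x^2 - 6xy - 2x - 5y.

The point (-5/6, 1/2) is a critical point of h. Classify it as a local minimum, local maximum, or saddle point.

The Hessian of h is constant: H = [[-6, -6], [-6, 0]].
det(H) = (-6)·0 − (-6)² = -36.
Since det(H) < 0, H is indefinite and the critical point is a saddle point.

saddle point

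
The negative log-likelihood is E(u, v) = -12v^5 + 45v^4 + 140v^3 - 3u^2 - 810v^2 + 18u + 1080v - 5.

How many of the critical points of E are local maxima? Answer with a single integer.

2

E separates as a function of u plus a function of v, so ∇E=0 decouples.
∂E/∂u = -6(u - 3) = 0 at u ∈ {3}; ∂E/∂v = -60(v - 3)(v - 2)(v - 1)(v + 3) = 0 at v ∈ {-3, 1, 2, 3}.
The Hessian is diagonal: diag(E_uu, E_vv). Second derivatives: E_uu(3)=-6; E_vv(-3)=7200, E_vv(1)=-480, E_vv(2)=300, E_vv(3)=-720.
Local maxima occur where both diagonal entries negative: (3, 1), (3, 3). Count: 2.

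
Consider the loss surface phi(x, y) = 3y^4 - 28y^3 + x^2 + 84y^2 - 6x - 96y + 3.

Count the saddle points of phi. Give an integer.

phi separates as a function of x plus a function of y, so ∇phi=0 decouples.
∂phi/∂x = 2(x - 3) = 0 at x ∈ {3}; ∂phi/∂y = 12(y - 4)(y - 2)(y - 1) = 0 at y ∈ {1, 2, 4}.
The Hessian is diagonal: diag(phi_xx, phi_yy). Second derivatives: phi_xx(3)=2; phi_yy(1)=36, phi_yy(2)=-24, phi_yy(4)=72.
Saddle points occur where the two diagonal entries have opposite signs: (3, 2). Count: 1.

1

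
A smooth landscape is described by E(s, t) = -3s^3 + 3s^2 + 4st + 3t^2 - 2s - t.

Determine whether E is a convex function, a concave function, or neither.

The term -3s^3 is cubic, so the Hessian is not constant.
∂²E/∂s² = -18s + 6, which takes both signs as s varies (negative for sufficiently large s). A diagonal entry of the Hessian changing sign means the Hessian is neither positive- nor negative-semidefinite on all of R^2.

neither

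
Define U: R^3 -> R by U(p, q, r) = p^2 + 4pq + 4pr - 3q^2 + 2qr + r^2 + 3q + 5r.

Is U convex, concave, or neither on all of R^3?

neither

U is quadratic, so its Hessian is the constant matrix H = [[2, 4, 4], [4, -6, 2], [4, 2, 2]].
Leading principal minors: 2, -28, 96.
Neither pattern holds ⇒ H is indefinite ⇒ neither convex nor concave.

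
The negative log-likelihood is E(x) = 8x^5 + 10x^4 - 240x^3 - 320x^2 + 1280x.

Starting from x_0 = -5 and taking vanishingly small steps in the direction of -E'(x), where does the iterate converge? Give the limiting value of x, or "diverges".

E'(x) = 40(x - 4)(x - 1)(x + 2)(x + 4), so E'(-5) = 6480.
Gradient descent moves in the -E' direction, i.e. x is decreasing.
There is no critical point below x=-5, and E' keeps the same sign, so the iterate runs off to −∞.

diverges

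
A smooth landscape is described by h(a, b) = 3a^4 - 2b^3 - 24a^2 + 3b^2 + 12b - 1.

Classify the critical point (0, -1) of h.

saddle point

The mixed partial ∂²h/∂a∂b is 0, so the Hessian at any point is diag(h_aa, h_bb) = diag(12(3a^2 - 4), 6(-2b + 1)).
At (0, -1): H = diag(-48, 18).
The eigenvalues have opposite signs, so H is indefinite: a saddle point.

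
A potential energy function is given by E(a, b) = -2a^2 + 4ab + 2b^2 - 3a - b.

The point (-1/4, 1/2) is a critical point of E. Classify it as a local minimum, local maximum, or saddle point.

The Hessian of E is constant: H = [[-4, 4], [4, 4]].
det(H) = (-4)·4 − 4² = -32.
Since det(H) < 0, H is indefinite and the critical point is a saddle point.

saddle point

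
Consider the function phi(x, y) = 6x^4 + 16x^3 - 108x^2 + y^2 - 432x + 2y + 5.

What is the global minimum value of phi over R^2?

-1346

phi(x,y) separates as P(x) + Q(y) + 5, so its minimum is min P + min Q + 5.
P'(x) = 24(x - 3)(x + 2)(x + 3) vanishes at x ∈ {-3, -2, 3}; Q'(y) = 2y + 2 vanishes at y ∈ {-1}.
Local minima of P (where P''>0): P(-3)=378, P(3)=-1350. Local minima of Q: Q(-1)=-1.
So the global minimum of phi is P(3) + Q(-1) + 5 = -1350 − 1 + 5 = -1346, attained at (3, -1).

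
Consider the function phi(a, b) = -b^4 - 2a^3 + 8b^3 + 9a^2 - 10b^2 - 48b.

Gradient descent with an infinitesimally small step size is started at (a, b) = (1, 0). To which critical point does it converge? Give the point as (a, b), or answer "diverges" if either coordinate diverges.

(0, 3)

phi is separable, so gradient descent decouples: a follows -∂phi/∂a, b follows -∂phi/∂b.
∂phi/∂a = -6a(a - 3); at a=1 this is 12, so a decreases.
∂phi/∂b = -4(b - 4)(b - 3)(b + 1); at b=0 this is -48, so b increases.
a converges to its nearest critical value 0 (a local min of the a-part); b converges to 3. The iterate converges to (0, 3).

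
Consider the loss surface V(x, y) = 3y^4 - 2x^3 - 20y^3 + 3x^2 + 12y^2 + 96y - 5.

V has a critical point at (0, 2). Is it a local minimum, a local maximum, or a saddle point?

saddle point

The mixed partial ∂²V/∂x∂y is 0, so the Hessian at any point is diag(V_xx, V_yy) = diag(6(-2x + 1), 12(3y^2 - 10y + 2)).
At (0, 2): H = diag(6, -72).
The eigenvalues have opposite signs, so H is indefinite: a saddle point.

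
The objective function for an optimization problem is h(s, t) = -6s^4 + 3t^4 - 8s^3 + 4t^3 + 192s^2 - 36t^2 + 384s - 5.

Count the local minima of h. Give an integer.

2

h separates as a function of s plus a function of t, so ∇h=0 decouples.
∂h/∂s = -24(s - 4)(s + 1)(s + 4) = 0 at s ∈ {-4, -1, 4}; ∂h/∂t = 12t(t - 2)(t + 3) = 0 at t ∈ {-3, 0, 2}.
The Hessian is diagonal: diag(h_ss, h_tt). Second derivatives: h_ss(-4)=-576, h_ss(-1)=360, h_ss(4)=-960; h_tt(-3)=180, h_tt(0)=-72, h_tt(2)=120.
Local minima occur where both diagonal entries positive: (-1, -3), (-1, 2). Count: 2.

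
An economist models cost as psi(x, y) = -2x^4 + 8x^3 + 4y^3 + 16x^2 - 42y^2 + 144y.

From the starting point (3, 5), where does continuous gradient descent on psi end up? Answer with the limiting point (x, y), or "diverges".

(0, 4)

psi is separable, so gradient descent decouples: x follows -∂psi/∂x, y follows -∂psi/∂y.
∂psi/∂x = -8x(x - 4)(x + 1); at x=3 this is 96, so x decreases.
∂psi/∂y = 12(y - 4)(y - 3); at y=5 this is 24, so y decreases.
x converges to its nearest critical value 0 (a local min of the x-part); y converges to 4. The iterate converges to (0, 4).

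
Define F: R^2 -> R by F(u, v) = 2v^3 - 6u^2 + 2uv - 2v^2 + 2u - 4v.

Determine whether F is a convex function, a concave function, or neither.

neither

The term 2v^3 is cubic, so the Hessian is not constant.
∂²F/∂v² = 12v - 4, which takes both signs as v varies (negative for sufficiently negative v). A diagonal entry of the Hessian changing sign means the Hessian is neither positive- nor negative-semidefinite on all of R^2.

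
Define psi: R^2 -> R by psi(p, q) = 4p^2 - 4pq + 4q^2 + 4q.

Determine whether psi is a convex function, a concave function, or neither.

convex

psi is quadratic, so its Hessian is the constant matrix H = [[8, -4], [-4, 8]].
det(H) = 48, tr(H) = 16.
det(H) > 0 and tr(H) > 0, so H is positive definite everywhere: convex.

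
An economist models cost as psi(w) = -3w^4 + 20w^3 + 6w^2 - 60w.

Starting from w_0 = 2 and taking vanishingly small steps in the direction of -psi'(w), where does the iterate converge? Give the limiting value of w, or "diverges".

psi'(w) = -12(w - 5)(w - 1)(w + 1), so psi'(2) = 108.
Gradient descent moves in the -psi' direction, i.e. w is decreasing.
The nearest critical point in that direction is w = 1, where psi'' = 96 > 0 (a local minimum). The iterate converges there.

1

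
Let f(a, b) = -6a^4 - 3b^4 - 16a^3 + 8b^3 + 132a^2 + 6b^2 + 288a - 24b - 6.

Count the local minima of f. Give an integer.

1

f separates as a function of a plus a function of b, so ∇f=0 decouples.
∂f/∂a = -24(a - 3)(a + 1)(a + 4) = 0 at a ∈ {-4, -1, 3}; ∂f/∂b = -12(b - 2)(b - 1)(b + 1) = 0 at b ∈ {-1, 1, 2}.
The Hessian is diagonal: diag(f_aa, f_bb). Second derivatives: f_aa(-4)=-504, f_aa(-1)=288, f_aa(3)=-672; f_bb(-1)=-72, f_bb(1)=24, f_bb(2)=-36.
Local minima occur where both diagonal entries positive: (-1, 1). Count: 1.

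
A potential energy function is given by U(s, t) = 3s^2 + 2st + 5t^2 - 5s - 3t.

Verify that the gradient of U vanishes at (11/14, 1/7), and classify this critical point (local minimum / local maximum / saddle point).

local minimum

∇U = (6s + 2t - 5, 2s + 10t - 3); substituting (11/14, 1/7) gives ∇U = (0, 0), so (11/14, 1/7) is indeed a critical point.
The Hessian of U is constant: H = [[6, 2], [2, 10]].
det(H) = 6·10 − 2² = 56.
det(H) > 0 and tr(H) = 16 > 0, so H is positive definite and the point is a local minimum.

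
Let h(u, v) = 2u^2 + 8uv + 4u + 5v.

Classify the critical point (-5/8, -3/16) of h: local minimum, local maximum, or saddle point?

The Hessian of h is constant: H = [[4, 8], [8, 0]].
det(H) = 4·0 − 8² = -64.
Since det(H) < 0, H is indefinite and the critical point is a saddle point.

saddle point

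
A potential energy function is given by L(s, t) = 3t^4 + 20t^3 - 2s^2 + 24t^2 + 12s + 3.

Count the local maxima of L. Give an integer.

L separates as a function of s plus a function of t, so ∇L=0 decouples.
∂L/∂s = -4(s - 3) = 0 at s ∈ {3}; ∂L/∂t = 12t(t + 1)(t + 4) = 0 at t ∈ {-4, -1, 0}.
The Hessian is diagonal: diag(L_ss, L_tt). Second derivatives: L_ss(3)=-4; L_tt(-4)=144, L_tt(-1)=-36, L_tt(0)=48.
Local maxima occur where both diagonal entries negative: (3, -1). Count: 1.

1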